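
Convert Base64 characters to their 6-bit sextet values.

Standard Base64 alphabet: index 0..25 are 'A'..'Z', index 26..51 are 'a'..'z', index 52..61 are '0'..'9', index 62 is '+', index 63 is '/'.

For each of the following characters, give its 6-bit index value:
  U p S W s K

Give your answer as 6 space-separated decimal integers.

'U': A..Z range, ord('U') − ord('A') = 20
'p': a..z range, 26 + ord('p') − ord('a') = 41
'S': A..Z range, ord('S') − ord('A') = 18
'W': A..Z range, ord('W') − ord('A') = 22
's': a..z range, 26 + ord('s') − ord('a') = 44
'K': A..Z range, ord('K') − ord('A') = 10

Answer: 20 41 18 22 44 10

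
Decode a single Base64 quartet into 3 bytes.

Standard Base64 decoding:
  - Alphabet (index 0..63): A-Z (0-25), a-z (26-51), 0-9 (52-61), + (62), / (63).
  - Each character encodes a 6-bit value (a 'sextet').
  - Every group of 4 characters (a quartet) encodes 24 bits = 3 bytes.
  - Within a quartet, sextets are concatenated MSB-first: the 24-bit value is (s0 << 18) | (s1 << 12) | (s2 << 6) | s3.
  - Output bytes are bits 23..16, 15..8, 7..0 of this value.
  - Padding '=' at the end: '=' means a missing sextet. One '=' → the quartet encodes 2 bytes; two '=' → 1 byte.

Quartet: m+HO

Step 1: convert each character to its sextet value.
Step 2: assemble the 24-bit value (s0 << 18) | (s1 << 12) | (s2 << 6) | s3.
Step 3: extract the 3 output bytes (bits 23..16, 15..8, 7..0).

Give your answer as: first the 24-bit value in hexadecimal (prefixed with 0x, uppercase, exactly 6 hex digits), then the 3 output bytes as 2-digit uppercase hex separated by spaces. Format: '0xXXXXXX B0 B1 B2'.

Sextets: m=38, +=62, H=7, O=14
24-bit: (38<<18) | (62<<12) | (7<<6) | 14
      = 0x980000 | 0x03E000 | 0x0001C0 | 0x00000E
      = 0x9BE1CE
Bytes: (v>>16)&0xFF=9B, (v>>8)&0xFF=E1, v&0xFF=CE

Answer: 0x9BE1CE 9B E1 CE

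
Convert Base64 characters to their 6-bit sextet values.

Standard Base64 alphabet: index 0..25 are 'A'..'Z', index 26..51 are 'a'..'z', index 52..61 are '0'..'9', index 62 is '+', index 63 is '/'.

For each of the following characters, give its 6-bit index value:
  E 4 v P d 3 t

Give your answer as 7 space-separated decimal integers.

Answer: 4 56 47 15 29 55 45

Derivation:
'E': A..Z range, ord('E') − ord('A') = 4
'4': 0..9 range, 52 + ord('4') − ord('0') = 56
'v': a..z range, 26 + ord('v') − ord('a') = 47
'P': A..Z range, ord('P') − ord('A') = 15
'd': a..z range, 26 + ord('d') − ord('a') = 29
'3': 0..9 range, 52 + ord('3') − ord('0') = 55
't': a..z range, 26 + ord('t') − ord('a') = 45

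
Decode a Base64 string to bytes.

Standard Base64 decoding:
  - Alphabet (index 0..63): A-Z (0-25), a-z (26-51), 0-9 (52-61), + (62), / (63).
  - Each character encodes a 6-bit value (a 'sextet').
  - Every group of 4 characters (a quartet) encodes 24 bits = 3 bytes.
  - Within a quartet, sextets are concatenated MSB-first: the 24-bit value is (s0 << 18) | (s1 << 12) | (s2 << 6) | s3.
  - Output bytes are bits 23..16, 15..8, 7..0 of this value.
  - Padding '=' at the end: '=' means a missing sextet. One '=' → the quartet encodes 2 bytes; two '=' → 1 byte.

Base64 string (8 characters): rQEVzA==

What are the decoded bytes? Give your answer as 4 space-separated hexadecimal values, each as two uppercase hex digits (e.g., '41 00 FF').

Answer: AD 01 15 CC

Derivation:
After char 0 ('r'=43): chars_in_quartet=1 acc=0x2B bytes_emitted=0
After char 1 ('Q'=16): chars_in_quartet=2 acc=0xAD0 bytes_emitted=0
After char 2 ('E'=4): chars_in_quartet=3 acc=0x2B404 bytes_emitted=0
After char 3 ('V'=21): chars_in_quartet=4 acc=0xAD0115 -> emit AD 01 15, reset; bytes_emitted=3
After char 4 ('z'=51): chars_in_quartet=1 acc=0x33 bytes_emitted=3
After char 5 ('A'=0): chars_in_quartet=2 acc=0xCC0 bytes_emitted=3
Padding '==': partial quartet acc=0xCC0 -> emit CC; bytes_emitted=4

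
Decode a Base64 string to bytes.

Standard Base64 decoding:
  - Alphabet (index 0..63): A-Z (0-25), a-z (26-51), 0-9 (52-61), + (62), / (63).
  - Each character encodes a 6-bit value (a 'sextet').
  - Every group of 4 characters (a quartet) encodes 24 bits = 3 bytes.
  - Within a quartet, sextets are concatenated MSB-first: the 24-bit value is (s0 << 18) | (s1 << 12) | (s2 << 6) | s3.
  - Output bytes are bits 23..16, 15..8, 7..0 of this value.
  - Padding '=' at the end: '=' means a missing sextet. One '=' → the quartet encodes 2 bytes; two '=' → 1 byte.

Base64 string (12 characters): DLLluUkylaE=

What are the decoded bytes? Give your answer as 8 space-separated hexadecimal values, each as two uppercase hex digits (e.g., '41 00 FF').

Answer: 0C B2 E5 B9 49 32 95 A1

Derivation:
After char 0 ('D'=3): chars_in_quartet=1 acc=0x3 bytes_emitted=0
After char 1 ('L'=11): chars_in_quartet=2 acc=0xCB bytes_emitted=0
After char 2 ('L'=11): chars_in_quartet=3 acc=0x32CB bytes_emitted=0
After char 3 ('l'=37): chars_in_quartet=4 acc=0xCB2E5 -> emit 0C B2 E5, reset; bytes_emitted=3
After char 4 ('u'=46): chars_in_quartet=1 acc=0x2E bytes_emitted=3
After char 5 ('U'=20): chars_in_quartet=2 acc=0xB94 bytes_emitted=3
After char 6 ('k'=36): chars_in_quartet=3 acc=0x2E524 bytes_emitted=3
After char 7 ('y'=50): chars_in_quartet=4 acc=0xB94932 -> emit B9 49 32, reset; bytes_emitted=6
After char 8 ('l'=37): chars_in_quartet=1 acc=0x25 bytes_emitted=6
After char 9 ('a'=26): chars_in_quartet=2 acc=0x95A bytes_emitted=6
After char 10 ('E'=4): chars_in_quartet=3 acc=0x25684 bytes_emitted=6
Padding '=': partial quartet acc=0x25684 -> emit 95 A1; bytes_emitted=8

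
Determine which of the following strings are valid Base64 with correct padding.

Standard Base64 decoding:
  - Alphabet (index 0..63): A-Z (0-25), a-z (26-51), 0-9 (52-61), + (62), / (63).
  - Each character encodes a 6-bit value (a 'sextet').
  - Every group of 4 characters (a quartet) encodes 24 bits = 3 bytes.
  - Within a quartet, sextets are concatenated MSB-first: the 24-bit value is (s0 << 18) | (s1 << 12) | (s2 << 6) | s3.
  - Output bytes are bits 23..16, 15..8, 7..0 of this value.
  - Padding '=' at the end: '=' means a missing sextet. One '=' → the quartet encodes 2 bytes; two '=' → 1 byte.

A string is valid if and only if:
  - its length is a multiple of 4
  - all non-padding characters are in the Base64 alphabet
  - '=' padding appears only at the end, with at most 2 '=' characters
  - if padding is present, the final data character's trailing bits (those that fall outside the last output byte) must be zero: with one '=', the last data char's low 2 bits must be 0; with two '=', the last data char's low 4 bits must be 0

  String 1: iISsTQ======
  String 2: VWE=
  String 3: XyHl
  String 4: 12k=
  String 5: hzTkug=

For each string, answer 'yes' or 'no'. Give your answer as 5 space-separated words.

Answer: no yes yes yes no

Derivation:
String 1: 'iISsTQ======' → invalid (6 pad chars (max 2))
String 2: 'VWE=' → valid
String 3: 'XyHl' → valid
String 4: '12k=' → valid
String 5: 'hzTkug=' → invalid (len=7 not mult of 4)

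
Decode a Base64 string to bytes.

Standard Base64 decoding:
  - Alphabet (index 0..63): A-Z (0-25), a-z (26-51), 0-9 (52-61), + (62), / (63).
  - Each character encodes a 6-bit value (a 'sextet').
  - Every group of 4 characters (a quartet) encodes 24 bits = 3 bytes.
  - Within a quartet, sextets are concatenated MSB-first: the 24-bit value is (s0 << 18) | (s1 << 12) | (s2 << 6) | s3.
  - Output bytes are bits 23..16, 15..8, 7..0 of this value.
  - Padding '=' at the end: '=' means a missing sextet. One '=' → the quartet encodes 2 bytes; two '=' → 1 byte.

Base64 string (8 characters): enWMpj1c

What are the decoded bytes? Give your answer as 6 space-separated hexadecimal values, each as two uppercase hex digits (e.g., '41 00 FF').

After char 0 ('e'=30): chars_in_quartet=1 acc=0x1E bytes_emitted=0
After char 1 ('n'=39): chars_in_quartet=2 acc=0x7A7 bytes_emitted=0
After char 2 ('W'=22): chars_in_quartet=3 acc=0x1E9D6 bytes_emitted=0
After char 3 ('M'=12): chars_in_quartet=4 acc=0x7A758C -> emit 7A 75 8C, reset; bytes_emitted=3
After char 4 ('p'=41): chars_in_quartet=1 acc=0x29 bytes_emitted=3
After char 5 ('j'=35): chars_in_quartet=2 acc=0xA63 bytes_emitted=3
After char 6 ('1'=53): chars_in_quartet=3 acc=0x298F5 bytes_emitted=3
After char 7 ('c'=28): chars_in_quartet=4 acc=0xA63D5C -> emit A6 3D 5C, reset; bytes_emitted=6

Answer: 7A 75 8C A6 3D 5C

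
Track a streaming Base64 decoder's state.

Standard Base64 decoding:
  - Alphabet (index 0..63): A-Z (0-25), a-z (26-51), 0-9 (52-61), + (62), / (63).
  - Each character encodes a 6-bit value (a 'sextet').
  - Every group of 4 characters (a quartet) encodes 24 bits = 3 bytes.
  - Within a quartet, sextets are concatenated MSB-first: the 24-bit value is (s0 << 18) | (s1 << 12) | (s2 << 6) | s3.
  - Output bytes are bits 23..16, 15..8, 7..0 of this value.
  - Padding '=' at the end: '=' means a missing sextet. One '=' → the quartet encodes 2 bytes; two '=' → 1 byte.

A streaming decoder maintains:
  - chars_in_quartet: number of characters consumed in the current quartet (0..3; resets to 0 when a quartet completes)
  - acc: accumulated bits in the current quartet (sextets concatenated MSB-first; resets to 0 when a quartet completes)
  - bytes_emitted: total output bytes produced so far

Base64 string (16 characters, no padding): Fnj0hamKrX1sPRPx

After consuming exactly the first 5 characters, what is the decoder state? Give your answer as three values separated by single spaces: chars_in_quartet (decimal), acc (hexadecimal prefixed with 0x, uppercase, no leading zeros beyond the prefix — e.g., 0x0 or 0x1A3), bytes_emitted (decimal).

After char 0 ('F'=5): chars_in_quartet=1 acc=0x5 bytes_emitted=0
After char 1 ('n'=39): chars_in_quartet=2 acc=0x167 bytes_emitted=0
After char 2 ('j'=35): chars_in_quartet=3 acc=0x59E3 bytes_emitted=0
After char 3 ('0'=52): chars_in_quartet=4 acc=0x1678F4 -> emit 16 78 F4, reset; bytes_emitted=3
After char 4 ('h'=33): chars_in_quartet=1 acc=0x21 bytes_emitted=3

Answer: 1 0x21 3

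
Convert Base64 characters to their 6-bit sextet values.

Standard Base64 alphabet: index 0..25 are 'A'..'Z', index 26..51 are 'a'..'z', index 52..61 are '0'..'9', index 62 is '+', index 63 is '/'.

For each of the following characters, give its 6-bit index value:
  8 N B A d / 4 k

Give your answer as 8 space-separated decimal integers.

Answer: 60 13 1 0 29 63 56 36

Derivation:
'8': 0..9 range, 52 + ord('8') − ord('0') = 60
'N': A..Z range, ord('N') − ord('A') = 13
'B': A..Z range, ord('B') − ord('A') = 1
'A': A..Z range, ord('A') − ord('A') = 0
'd': a..z range, 26 + ord('d') − ord('a') = 29
'/': index 63
'4': 0..9 range, 52 + ord('4') − ord('0') = 56
'k': a..z range, 26 + ord('k') − ord('a') = 36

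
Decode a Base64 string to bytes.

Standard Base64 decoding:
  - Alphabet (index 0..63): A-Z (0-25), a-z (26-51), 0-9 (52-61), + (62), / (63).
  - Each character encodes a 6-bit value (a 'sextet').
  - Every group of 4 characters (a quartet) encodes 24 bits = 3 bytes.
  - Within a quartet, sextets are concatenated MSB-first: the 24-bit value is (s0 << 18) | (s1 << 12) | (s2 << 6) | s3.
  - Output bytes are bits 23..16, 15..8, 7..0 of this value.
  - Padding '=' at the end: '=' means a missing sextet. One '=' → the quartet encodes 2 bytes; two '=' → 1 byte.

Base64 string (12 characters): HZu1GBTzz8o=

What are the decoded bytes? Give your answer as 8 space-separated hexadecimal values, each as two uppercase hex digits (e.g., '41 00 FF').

After char 0 ('H'=7): chars_in_quartet=1 acc=0x7 bytes_emitted=0
After char 1 ('Z'=25): chars_in_quartet=2 acc=0x1D9 bytes_emitted=0
After char 2 ('u'=46): chars_in_quartet=3 acc=0x766E bytes_emitted=0
After char 3 ('1'=53): chars_in_quartet=4 acc=0x1D9BB5 -> emit 1D 9B B5, reset; bytes_emitted=3
After char 4 ('G'=6): chars_in_quartet=1 acc=0x6 bytes_emitted=3
After char 5 ('B'=1): chars_in_quartet=2 acc=0x181 bytes_emitted=3
After char 6 ('T'=19): chars_in_quartet=3 acc=0x6053 bytes_emitted=3
After char 7 ('z'=51): chars_in_quartet=4 acc=0x1814F3 -> emit 18 14 F3, reset; bytes_emitted=6
After char 8 ('z'=51): chars_in_quartet=1 acc=0x33 bytes_emitted=6
After char 9 ('8'=60): chars_in_quartet=2 acc=0xCFC bytes_emitted=6
After char 10 ('o'=40): chars_in_quartet=3 acc=0x33F28 bytes_emitted=6
Padding '=': partial quartet acc=0x33F28 -> emit CF CA; bytes_emitted=8

Answer: 1D 9B B5 18 14 F3 CF CA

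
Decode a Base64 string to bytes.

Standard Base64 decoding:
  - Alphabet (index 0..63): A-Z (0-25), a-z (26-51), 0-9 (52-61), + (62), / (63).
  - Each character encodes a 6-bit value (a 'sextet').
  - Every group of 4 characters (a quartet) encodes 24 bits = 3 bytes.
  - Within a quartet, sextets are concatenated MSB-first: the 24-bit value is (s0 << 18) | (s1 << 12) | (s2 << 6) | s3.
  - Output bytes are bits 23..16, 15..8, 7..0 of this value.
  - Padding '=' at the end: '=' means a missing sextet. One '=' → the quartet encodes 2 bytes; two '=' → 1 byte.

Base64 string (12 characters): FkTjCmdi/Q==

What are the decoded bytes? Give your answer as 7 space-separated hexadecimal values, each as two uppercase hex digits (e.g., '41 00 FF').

After char 0 ('F'=5): chars_in_quartet=1 acc=0x5 bytes_emitted=0
After char 1 ('k'=36): chars_in_quartet=2 acc=0x164 bytes_emitted=0
After char 2 ('T'=19): chars_in_quartet=3 acc=0x5913 bytes_emitted=0
After char 3 ('j'=35): chars_in_quartet=4 acc=0x1644E3 -> emit 16 44 E3, reset; bytes_emitted=3
After char 4 ('C'=2): chars_in_quartet=1 acc=0x2 bytes_emitted=3
After char 5 ('m'=38): chars_in_quartet=2 acc=0xA6 bytes_emitted=3
After char 6 ('d'=29): chars_in_quartet=3 acc=0x299D bytes_emitted=3
After char 7 ('i'=34): chars_in_quartet=4 acc=0xA6762 -> emit 0A 67 62, reset; bytes_emitted=6
After char 8 ('/'=63): chars_in_quartet=1 acc=0x3F bytes_emitted=6
After char 9 ('Q'=16): chars_in_quartet=2 acc=0xFD0 bytes_emitted=6
Padding '==': partial quartet acc=0xFD0 -> emit FD; bytes_emitted=7

Answer: 16 44 E3 0A 67 62 FD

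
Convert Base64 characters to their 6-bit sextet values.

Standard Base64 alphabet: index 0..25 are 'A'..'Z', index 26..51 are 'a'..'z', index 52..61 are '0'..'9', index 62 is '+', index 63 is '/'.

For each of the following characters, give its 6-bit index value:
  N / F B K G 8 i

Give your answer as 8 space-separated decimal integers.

Answer: 13 63 5 1 10 6 60 34

Derivation:
'N': A..Z range, ord('N') − ord('A') = 13
'/': index 63
'F': A..Z range, ord('F') − ord('A') = 5
'B': A..Z range, ord('B') − ord('A') = 1
'K': A..Z range, ord('K') − ord('A') = 10
'G': A..Z range, ord('G') − ord('A') = 6
'8': 0..9 range, 52 + ord('8') − ord('0') = 60
'i': a..z range, 26 + ord('i') − ord('a') = 34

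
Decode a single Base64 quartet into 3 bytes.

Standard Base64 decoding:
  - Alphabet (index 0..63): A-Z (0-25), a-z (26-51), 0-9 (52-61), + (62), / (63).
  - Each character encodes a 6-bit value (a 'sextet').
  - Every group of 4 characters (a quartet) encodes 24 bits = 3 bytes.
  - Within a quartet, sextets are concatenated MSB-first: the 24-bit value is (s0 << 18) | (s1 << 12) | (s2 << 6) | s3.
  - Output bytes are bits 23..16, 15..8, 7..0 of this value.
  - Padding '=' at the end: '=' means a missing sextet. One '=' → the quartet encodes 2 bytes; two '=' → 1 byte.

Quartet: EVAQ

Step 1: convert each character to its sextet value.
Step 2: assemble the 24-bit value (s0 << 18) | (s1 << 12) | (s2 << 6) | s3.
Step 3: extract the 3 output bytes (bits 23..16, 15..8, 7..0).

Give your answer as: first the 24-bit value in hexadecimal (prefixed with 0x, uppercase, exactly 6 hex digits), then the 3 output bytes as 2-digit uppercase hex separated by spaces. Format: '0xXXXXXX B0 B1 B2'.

Answer: 0x115010 11 50 10

Derivation:
Sextets: E=4, V=21, A=0, Q=16
24-bit: (4<<18) | (21<<12) | (0<<6) | 16
      = 0x100000 | 0x015000 | 0x000000 | 0x000010
      = 0x115010
Bytes: (v>>16)&0xFF=11, (v>>8)&0xFF=50, v&0xFF=10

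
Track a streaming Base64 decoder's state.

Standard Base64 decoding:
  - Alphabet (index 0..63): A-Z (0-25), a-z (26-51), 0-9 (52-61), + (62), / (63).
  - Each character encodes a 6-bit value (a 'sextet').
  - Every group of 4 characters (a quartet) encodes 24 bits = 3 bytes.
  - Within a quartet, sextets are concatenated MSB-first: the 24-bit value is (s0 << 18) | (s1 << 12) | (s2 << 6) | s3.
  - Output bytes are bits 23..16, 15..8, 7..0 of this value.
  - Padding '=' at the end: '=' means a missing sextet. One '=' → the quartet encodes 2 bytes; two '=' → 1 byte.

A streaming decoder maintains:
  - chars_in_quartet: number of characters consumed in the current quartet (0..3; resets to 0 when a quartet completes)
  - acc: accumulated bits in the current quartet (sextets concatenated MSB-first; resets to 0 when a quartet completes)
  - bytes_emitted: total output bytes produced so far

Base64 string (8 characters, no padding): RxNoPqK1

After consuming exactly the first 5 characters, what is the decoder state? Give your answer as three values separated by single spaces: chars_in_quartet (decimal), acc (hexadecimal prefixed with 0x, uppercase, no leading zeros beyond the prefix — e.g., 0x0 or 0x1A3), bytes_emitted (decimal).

Answer: 1 0xF 3

Derivation:
After char 0 ('R'=17): chars_in_quartet=1 acc=0x11 bytes_emitted=0
After char 1 ('x'=49): chars_in_quartet=2 acc=0x471 bytes_emitted=0
After char 2 ('N'=13): chars_in_quartet=3 acc=0x11C4D bytes_emitted=0
After char 3 ('o'=40): chars_in_quartet=4 acc=0x471368 -> emit 47 13 68, reset; bytes_emitted=3
After char 4 ('P'=15): chars_in_quartet=1 acc=0xF bytes_emitted=3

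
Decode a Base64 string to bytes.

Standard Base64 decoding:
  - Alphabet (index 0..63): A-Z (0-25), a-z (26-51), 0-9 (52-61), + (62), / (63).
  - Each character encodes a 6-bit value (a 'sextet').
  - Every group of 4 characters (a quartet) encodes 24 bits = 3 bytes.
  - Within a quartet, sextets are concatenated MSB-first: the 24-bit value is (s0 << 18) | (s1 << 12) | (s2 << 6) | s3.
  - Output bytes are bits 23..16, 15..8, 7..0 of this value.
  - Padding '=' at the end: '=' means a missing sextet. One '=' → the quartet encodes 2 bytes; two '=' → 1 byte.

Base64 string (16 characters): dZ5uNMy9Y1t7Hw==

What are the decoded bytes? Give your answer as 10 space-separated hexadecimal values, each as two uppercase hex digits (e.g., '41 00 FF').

After char 0 ('d'=29): chars_in_quartet=1 acc=0x1D bytes_emitted=0
After char 1 ('Z'=25): chars_in_quartet=2 acc=0x759 bytes_emitted=0
After char 2 ('5'=57): chars_in_quartet=3 acc=0x1D679 bytes_emitted=0
After char 3 ('u'=46): chars_in_quartet=4 acc=0x759E6E -> emit 75 9E 6E, reset; bytes_emitted=3
After char 4 ('N'=13): chars_in_quartet=1 acc=0xD bytes_emitted=3
After char 5 ('M'=12): chars_in_quartet=2 acc=0x34C bytes_emitted=3
After char 6 ('y'=50): chars_in_quartet=3 acc=0xD332 bytes_emitted=3
After char 7 ('9'=61): chars_in_quartet=4 acc=0x34CCBD -> emit 34 CC BD, reset; bytes_emitted=6
After char 8 ('Y'=24): chars_in_quartet=1 acc=0x18 bytes_emitted=6
After char 9 ('1'=53): chars_in_quartet=2 acc=0x635 bytes_emitted=6
After char 10 ('t'=45): chars_in_quartet=3 acc=0x18D6D bytes_emitted=6
After char 11 ('7'=59): chars_in_quartet=4 acc=0x635B7B -> emit 63 5B 7B, reset; bytes_emitted=9
After char 12 ('H'=7): chars_in_quartet=1 acc=0x7 bytes_emitted=9
After char 13 ('w'=48): chars_in_quartet=2 acc=0x1F0 bytes_emitted=9
Padding '==': partial quartet acc=0x1F0 -> emit 1F; bytes_emitted=10

Answer: 75 9E 6E 34 CC BD 63 5B 7B 1F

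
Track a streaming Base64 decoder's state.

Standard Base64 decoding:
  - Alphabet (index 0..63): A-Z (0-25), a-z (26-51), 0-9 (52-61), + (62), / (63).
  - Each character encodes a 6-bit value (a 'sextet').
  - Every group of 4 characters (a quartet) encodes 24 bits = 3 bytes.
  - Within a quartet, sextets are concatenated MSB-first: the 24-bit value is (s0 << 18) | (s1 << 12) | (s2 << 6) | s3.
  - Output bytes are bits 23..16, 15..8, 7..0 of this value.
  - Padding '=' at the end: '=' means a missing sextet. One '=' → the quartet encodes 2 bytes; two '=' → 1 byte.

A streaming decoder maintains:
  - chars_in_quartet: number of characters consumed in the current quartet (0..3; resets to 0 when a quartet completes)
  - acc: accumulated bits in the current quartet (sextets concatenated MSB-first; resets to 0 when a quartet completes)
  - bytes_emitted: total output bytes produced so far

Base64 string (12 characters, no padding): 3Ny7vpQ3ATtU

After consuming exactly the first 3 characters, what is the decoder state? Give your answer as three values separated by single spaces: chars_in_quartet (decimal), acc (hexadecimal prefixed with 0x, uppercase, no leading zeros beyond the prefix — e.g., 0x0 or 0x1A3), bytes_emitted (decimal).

After char 0 ('3'=55): chars_in_quartet=1 acc=0x37 bytes_emitted=0
After char 1 ('N'=13): chars_in_quartet=2 acc=0xDCD bytes_emitted=0
After char 2 ('y'=50): chars_in_quartet=3 acc=0x37372 bytes_emitted=0

Answer: 3 0x37372 0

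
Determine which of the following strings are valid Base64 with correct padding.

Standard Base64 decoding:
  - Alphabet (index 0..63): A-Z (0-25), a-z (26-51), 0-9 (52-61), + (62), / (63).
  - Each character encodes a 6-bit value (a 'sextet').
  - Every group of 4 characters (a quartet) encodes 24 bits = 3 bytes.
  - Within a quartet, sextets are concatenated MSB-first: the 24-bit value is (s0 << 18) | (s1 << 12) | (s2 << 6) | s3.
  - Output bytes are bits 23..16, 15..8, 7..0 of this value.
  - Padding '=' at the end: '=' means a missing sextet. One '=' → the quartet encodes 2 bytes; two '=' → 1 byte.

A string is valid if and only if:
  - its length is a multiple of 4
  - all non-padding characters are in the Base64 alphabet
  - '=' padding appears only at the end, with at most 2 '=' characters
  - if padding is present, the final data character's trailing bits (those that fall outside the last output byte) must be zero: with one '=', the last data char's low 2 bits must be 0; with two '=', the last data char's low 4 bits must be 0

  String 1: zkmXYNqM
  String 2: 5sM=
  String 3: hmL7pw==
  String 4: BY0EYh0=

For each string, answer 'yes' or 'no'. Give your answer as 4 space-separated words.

String 1: 'zkmXYNqM' → valid
String 2: '5sM=' → valid
String 3: 'hmL7pw==' → valid
String 4: 'BY0EYh0=' → valid

Answer: yes yes yes yes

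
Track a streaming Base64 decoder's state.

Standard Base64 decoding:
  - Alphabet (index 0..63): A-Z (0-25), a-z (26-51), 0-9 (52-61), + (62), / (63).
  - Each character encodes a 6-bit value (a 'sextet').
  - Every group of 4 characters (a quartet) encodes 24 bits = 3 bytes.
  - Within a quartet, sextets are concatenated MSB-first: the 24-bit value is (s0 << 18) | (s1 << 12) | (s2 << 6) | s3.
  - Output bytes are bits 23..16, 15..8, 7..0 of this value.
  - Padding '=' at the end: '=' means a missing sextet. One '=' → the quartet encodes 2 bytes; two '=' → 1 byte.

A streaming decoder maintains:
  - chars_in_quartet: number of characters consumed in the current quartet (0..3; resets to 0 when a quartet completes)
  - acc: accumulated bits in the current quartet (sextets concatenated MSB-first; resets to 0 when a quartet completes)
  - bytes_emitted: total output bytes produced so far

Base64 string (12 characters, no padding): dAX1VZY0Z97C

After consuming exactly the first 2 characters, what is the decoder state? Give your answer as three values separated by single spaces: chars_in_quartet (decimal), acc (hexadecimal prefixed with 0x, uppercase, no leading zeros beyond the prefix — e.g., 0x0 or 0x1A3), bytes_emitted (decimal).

Answer: 2 0x740 0

Derivation:
After char 0 ('d'=29): chars_in_quartet=1 acc=0x1D bytes_emitted=0
After char 1 ('A'=0): chars_in_quartet=2 acc=0x740 bytes_emitted=0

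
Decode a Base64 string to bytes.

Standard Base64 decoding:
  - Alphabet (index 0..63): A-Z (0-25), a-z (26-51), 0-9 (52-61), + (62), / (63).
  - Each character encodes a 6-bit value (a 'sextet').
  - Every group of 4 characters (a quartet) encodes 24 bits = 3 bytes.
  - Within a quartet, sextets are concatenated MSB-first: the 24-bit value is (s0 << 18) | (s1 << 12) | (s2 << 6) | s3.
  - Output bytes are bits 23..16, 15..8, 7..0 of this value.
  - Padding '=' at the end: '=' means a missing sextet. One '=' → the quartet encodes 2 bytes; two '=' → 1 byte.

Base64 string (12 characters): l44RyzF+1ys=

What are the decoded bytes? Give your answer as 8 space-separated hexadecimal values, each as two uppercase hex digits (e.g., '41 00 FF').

After char 0 ('l'=37): chars_in_quartet=1 acc=0x25 bytes_emitted=0
After char 1 ('4'=56): chars_in_quartet=2 acc=0x978 bytes_emitted=0
After char 2 ('4'=56): chars_in_quartet=3 acc=0x25E38 bytes_emitted=0
After char 3 ('R'=17): chars_in_quartet=4 acc=0x978E11 -> emit 97 8E 11, reset; bytes_emitted=3
After char 4 ('y'=50): chars_in_quartet=1 acc=0x32 bytes_emitted=3
After char 5 ('z'=51): chars_in_quartet=2 acc=0xCB3 bytes_emitted=3
After char 6 ('F'=5): chars_in_quartet=3 acc=0x32CC5 bytes_emitted=3
After char 7 ('+'=62): chars_in_quartet=4 acc=0xCB317E -> emit CB 31 7E, reset; bytes_emitted=6
After char 8 ('1'=53): chars_in_quartet=1 acc=0x35 bytes_emitted=6
After char 9 ('y'=50): chars_in_quartet=2 acc=0xD72 bytes_emitted=6
After char 10 ('s'=44): chars_in_quartet=3 acc=0x35CAC bytes_emitted=6
Padding '=': partial quartet acc=0x35CAC -> emit D7 2B; bytes_emitted=8

Answer: 97 8E 11 CB 31 7E D7 2B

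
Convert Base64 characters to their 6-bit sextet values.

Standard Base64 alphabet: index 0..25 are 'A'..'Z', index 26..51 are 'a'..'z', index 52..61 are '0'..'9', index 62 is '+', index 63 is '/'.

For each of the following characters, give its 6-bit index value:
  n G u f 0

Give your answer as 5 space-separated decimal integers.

Answer: 39 6 46 31 52

Derivation:
'n': a..z range, 26 + ord('n') − ord('a') = 39
'G': A..Z range, ord('G') − ord('A') = 6
'u': a..z range, 26 + ord('u') − ord('a') = 46
'f': a..z range, 26 + ord('f') − ord('a') = 31
'0': 0..9 range, 52 + ord('0') − ord('0') = 52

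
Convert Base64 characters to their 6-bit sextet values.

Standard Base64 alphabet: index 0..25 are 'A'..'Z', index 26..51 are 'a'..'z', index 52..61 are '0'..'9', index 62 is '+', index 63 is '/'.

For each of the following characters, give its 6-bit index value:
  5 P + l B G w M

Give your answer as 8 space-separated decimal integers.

Answer: 57 15 62 37 1 6 48 12

Derivation:
'5': 0..9 range, 52 + ord('5') − ord('0') = 57
'P': A..Z range, ord('P') − ord('A') = 15
'+': index 62
'l': a..z range, 26 + ord('l') − ord('a') = 37
'B': A..Z range, ord('B') − ord('A') = 1
'G': A..Z range, ord('G') − ord('A') = 6
'w': a..z range, 26 + ord('w') − ord('a') = 48
'M': A..Z range, ord('M') − ord('A') = 12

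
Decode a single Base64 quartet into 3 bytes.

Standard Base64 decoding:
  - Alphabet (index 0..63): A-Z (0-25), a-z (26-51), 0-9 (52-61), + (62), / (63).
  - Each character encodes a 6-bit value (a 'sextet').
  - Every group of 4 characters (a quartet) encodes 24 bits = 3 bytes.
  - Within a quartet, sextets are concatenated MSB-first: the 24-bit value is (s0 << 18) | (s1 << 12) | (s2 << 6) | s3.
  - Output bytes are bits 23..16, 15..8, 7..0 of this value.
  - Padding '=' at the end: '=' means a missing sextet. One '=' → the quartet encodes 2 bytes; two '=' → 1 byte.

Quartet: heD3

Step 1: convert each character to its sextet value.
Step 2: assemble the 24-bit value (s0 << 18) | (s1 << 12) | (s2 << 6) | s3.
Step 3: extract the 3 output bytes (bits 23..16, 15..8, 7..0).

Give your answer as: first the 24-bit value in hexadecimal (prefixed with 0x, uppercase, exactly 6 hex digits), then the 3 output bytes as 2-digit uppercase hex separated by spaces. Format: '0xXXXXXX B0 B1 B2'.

Answer: 0x85E0F7 85 E0 F7

Derivation:
Sextets: h=33, e=30, D=3, 3=55
24-bit: (33<<18) | (30<<12) | (3<<6) | 55
      = 0x840000 | 0x01E000 | 0x0000C0 | 0x000037
      = 0x85E0F7
Bytes: (v>>16)&0xFF=85, (v>>8)&0xFF=E0, v&0xFF=F7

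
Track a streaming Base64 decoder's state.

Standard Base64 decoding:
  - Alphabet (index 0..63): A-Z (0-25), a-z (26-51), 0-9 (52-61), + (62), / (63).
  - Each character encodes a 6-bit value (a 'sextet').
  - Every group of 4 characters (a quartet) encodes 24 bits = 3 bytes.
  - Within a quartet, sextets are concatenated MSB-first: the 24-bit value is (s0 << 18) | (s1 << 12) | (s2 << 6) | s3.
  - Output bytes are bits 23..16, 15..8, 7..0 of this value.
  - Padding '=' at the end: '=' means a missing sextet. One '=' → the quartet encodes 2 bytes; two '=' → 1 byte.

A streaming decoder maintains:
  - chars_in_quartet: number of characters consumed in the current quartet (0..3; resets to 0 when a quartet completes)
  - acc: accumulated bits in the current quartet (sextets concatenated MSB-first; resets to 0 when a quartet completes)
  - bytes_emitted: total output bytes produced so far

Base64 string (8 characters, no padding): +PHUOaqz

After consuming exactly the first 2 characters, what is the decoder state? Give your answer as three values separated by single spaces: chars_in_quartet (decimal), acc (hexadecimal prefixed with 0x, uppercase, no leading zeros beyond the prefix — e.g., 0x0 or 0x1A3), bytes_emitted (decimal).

After char 0 ('+'=62): chars_in_quartet=1 acc=0x3E bytes_emitted=0
After char 1 ('P'=15): chars_in_quartet=2 acc=0xF8F bytes_emitted=0

Answer: 2 0xF8F 0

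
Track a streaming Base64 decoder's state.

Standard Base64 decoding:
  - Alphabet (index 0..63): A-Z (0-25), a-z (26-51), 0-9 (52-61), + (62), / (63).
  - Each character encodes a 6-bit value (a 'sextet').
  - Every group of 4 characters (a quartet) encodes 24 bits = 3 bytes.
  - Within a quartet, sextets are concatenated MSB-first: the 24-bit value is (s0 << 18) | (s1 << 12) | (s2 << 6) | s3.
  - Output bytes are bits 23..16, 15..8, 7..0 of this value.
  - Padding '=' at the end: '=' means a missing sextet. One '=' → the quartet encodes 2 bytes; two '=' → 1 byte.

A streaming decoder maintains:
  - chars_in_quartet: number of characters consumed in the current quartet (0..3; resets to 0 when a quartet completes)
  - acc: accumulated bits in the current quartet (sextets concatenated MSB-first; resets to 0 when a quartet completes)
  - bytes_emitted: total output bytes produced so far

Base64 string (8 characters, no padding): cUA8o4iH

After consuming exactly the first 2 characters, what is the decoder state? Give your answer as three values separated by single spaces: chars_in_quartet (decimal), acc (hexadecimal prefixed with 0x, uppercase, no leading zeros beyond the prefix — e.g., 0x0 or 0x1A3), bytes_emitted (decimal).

After char 0 ('c'=28): chars_in_quartet=1 acc=0x1C bytes_emitted=0
After char 1 ('U'=20): chars_in_quartet=2 acc=0x714 bytes_emitted=0

Answer: 2 0x714 0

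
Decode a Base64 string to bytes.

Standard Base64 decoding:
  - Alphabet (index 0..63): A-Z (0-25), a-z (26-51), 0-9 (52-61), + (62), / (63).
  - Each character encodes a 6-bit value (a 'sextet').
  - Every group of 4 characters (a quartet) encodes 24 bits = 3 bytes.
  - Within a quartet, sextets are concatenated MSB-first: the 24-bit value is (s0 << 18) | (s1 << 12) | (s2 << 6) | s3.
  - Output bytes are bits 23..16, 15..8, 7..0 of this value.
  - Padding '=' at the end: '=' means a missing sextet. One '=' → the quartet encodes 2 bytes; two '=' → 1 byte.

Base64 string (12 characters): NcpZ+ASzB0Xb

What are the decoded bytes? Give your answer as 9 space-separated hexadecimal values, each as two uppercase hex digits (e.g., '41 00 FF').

After char 0 ('N'=13): chars_in_quartet=1 acc=0xD bytes_emitted=0
After char 1 ('c'=28): chars_in_quartet=2 acc=0x35C bytes_emitted=0
After char 2 ('p'=41): chars_in_quartet=3 acc=0xD729 bytes_emitted=0
After char 3 ('Z'=25): chars_in_quartet=4 acc=0x35CA59 -> emit 35 CA 59, reset; bytes_emitted=3
After char 4 ('+'=62): chars_in_quartet=1 acc=0x3E bytes_emitted=3
After char 5 ('A'=0): chars_in_quartet=2 acc=0xF80 bytes_emitted=3
After char 6 ('S'=18): chars_in_quartet=3 acc=0x3E012 bytes_emitted=3
After char 7 ('z'=51): chars_in_quartet=4 acc=0xF804B3 -> emit F8 04 B3, reset; bytes_emitted=6
After char 8 ('B'=1): chars_in_quartet=1 acc=0x1 bytes_emitted=6
After char 9 ('0'=52): chars_in_quartet=2 acc=0x74 bytes_emitted=6
After char 10 ('X'=23): chars_in_quartet=3 acc=0x1D17 bytes_emitted=6
After char 11 ('b'=27): chars_in_quartet=4 acc=0x745DB -> emit 07 45 DB, reset; bytes_emitted=9

Answer: 35 CA 59 F8 04 B3 07 45 DB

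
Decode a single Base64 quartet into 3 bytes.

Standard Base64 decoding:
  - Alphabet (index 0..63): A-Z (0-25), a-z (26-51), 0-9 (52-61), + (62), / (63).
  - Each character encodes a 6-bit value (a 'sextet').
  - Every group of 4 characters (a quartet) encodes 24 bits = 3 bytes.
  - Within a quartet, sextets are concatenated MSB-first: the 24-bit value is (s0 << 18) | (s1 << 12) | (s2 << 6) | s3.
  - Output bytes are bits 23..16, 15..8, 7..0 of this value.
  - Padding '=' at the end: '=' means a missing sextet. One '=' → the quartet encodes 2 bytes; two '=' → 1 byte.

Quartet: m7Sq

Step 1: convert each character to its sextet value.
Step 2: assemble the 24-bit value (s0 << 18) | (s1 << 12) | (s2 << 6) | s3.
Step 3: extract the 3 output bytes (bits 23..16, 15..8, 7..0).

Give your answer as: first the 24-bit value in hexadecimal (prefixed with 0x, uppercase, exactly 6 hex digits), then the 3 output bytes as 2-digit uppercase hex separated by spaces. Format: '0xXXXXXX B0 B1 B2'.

Sextets: m=38, 7=59, S=18, q=42
24-bit: (38<<18) | (59<<12) | (18<<6) | 42
      = 0x980000 | 0x03B000 | 0x000480 | 0x00002A
      = 0x9BB4AA
Bytes: (v>>16)&0xFF=9B, (v>>8)&0xFF=B4, v&0xFF=AA

Answer: 0x9BB4AA 9B B4 AA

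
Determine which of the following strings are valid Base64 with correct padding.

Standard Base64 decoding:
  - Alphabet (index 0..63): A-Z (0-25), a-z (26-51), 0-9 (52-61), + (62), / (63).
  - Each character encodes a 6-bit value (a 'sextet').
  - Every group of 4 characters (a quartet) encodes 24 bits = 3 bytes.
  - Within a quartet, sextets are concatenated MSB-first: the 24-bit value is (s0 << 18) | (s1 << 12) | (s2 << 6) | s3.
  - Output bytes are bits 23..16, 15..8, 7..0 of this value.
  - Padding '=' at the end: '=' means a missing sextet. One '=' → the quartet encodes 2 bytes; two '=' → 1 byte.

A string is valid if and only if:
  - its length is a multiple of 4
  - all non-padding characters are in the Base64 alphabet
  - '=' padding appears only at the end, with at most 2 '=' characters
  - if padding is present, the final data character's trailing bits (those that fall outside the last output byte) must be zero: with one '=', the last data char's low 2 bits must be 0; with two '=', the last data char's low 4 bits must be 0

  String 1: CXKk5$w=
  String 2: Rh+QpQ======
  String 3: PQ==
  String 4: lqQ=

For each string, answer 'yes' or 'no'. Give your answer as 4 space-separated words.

Answer: no no yes yes

Derivation:
String 1: 'CXKk5$w=' → invalid (bad char(s): ['$'])
String 2: 'Rh+QpQ======' → invalid (6 pad chars (max 2))
String 3: 'PQ==' → valid
String 4: 'lqQ=' → valid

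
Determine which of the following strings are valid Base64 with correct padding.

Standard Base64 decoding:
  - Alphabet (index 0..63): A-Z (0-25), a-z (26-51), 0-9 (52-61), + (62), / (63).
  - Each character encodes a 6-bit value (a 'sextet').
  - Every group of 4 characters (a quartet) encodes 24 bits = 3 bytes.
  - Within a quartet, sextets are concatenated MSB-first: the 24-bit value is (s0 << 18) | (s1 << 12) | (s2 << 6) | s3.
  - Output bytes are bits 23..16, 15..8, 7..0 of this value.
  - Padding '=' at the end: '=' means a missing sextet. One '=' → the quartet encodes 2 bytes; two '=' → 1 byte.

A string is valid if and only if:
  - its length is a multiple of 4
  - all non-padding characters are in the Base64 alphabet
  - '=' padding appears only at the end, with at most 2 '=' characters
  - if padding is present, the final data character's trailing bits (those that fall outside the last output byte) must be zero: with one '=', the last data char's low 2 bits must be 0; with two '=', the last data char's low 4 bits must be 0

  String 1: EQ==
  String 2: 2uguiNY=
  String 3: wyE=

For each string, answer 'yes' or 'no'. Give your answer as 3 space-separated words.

String 1: 'EQ==' → valid
String 2: '2uguiNY=' → valid
String 3: 'wyE=' → valid

Answer: yes yes yes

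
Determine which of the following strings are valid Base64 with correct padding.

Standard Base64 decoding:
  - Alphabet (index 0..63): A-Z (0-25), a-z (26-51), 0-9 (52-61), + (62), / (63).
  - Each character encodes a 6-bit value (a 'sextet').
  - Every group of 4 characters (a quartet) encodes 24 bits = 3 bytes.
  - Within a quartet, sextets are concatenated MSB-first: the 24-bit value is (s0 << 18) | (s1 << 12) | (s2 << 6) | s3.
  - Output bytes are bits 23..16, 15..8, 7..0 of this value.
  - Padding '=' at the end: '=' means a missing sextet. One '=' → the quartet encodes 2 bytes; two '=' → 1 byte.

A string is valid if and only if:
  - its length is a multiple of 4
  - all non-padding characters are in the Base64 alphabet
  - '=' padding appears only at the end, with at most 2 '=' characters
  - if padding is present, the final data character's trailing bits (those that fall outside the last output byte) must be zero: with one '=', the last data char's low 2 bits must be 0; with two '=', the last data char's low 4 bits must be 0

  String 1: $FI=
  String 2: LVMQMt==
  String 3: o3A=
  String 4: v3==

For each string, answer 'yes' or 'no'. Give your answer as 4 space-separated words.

Answer: no no yes no

Derivation:
String 1: '$FI=' → invalid (bad char(s): ['$'])
String 2: 'LVMQMt==' → invalid (bad trailing bits)
String 3: 'o3A=' → valid
String 4: 'v3==' → invalid (bad trailing bits)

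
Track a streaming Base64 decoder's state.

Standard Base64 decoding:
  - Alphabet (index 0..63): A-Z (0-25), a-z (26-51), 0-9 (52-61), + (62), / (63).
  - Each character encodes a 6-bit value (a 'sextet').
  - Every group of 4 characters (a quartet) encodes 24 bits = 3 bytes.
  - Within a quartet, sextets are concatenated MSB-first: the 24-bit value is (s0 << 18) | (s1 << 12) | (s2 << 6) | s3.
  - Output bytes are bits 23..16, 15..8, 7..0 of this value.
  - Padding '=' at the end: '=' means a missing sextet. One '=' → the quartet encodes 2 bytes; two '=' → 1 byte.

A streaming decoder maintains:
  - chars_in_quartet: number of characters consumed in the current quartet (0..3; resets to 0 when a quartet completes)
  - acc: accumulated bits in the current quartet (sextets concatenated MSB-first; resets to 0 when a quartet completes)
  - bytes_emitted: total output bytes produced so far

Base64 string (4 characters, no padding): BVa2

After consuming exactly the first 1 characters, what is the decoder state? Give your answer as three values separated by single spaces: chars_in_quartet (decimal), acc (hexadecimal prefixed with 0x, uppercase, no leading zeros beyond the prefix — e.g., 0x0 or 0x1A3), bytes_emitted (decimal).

After char 0 ('B'=1): chars_in_quartet=1 acc=0x1 bytes_emitted=0

Answer: 1 0x1 0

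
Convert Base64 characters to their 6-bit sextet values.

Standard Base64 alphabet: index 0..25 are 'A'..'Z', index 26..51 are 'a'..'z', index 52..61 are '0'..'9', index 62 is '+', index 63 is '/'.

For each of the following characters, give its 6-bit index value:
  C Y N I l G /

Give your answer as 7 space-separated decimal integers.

Answer: 2 24 13 8 37 6 63

Derivation:
'C': A..Z range, ord('C') − ord('A') = 2
'Y': A..Z range, ord('Y') − ord('A') = 24
'N': A..Z range, ord('N') − ord('A') = 13
'I': A..Z range, ord('I') − ord('A') = 8
'l': a..z range, 26 + ord('l') − ord('a') = 37
'G': A..Z range, ord('G') − ord('A') = 6
'/': index 63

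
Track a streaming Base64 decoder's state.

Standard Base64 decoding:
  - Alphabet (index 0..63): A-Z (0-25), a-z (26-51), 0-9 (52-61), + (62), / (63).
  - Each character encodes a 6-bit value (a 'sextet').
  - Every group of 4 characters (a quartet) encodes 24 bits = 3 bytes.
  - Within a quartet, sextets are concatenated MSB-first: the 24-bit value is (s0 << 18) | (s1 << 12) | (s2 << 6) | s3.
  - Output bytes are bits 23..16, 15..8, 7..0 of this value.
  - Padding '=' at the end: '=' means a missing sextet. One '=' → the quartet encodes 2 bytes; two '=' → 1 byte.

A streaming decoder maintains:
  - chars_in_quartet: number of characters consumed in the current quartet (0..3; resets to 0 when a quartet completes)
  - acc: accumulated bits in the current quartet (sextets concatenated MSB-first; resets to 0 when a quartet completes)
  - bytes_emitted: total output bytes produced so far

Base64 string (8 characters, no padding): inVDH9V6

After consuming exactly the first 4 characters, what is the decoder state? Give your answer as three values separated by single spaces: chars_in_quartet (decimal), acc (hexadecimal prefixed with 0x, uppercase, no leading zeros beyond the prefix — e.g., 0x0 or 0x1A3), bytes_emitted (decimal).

After char 0 ('i'=34): chars_in_quartet=1 acc=0x22 bytes_emitted=0
After char 1 ('n'=39): chars_in_quartet=2 acc=0x8A7 bytes_emitted=0
After char 2 ('V'=21): chars_in_quartet=3 acc=0x229D5 bytes_emitted=0
After char 3 ('D'=3): chars_in_quartet=4 acc=0x8A7543 -> emit 8A 75 43, reset; bytes_emitted=3

Answer: 0 0x0 3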